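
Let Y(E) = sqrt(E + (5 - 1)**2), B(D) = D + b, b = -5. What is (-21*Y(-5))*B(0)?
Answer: 105*sqrt(11) ≈ 348.25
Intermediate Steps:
B(D) = -5 + D (B(D) = D - 5 = -5 + D)
Y(E) = sqrt(16 + E) (Y(E) = sqrt(E + 4**2) = sqrt(E + 16) = sqrt(16 + E))
(-21*Y(-5))*B(0) = (-21*sqrt(16 - 5))*(-5 + 0) = -21*sqrt(11)*(-5) = 105*sqrt(11)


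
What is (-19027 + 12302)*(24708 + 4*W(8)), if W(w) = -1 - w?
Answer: -165919200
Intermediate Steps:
(-19027 + 12302)*(24708 + 4*W(8)) = (-19027 + 12302)*(24708 + 4*(-1 - 1*8)) = -6725*(24708 + 4*(-1 - 8)) = -6725*(24708 + 4*(-9)) = -6725*(24708 - 36) = -6725*24672 = -165919200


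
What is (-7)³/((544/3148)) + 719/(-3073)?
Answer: -829626477/417928 ≈ -1985.1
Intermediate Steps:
(-7)³/((544/3148)) + 719/(-3073) = -343/(544*(1/3148)) + 719*(-1/3073) = -343/136/787 - 719/3073 = -343*787/136 - 719/3073 = -269941/136 - 719/3073 = -829626477/417928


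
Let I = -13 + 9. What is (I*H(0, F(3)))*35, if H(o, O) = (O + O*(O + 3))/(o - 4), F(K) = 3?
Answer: 735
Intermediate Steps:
I = -4
H(o, O) = (O + O*(3 + O))/(-4 + o)
(I*H(0, F(3)))*35 = -12*(4 + 3)/(-4 + 0)*35 = -12*7/(-4)*35 = -12*(-1)*7/4*35 = -4*(-21/4)*35 = 21*35 = 735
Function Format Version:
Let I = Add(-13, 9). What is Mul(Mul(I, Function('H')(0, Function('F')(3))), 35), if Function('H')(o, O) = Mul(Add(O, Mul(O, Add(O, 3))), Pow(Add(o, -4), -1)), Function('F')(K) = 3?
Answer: 735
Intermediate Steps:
I = -4
Function('H')(o, O) = Mul(Pow(Add(-4, o), -1), Add(O, Mul(O, Add(3, O)))) (Function('H')(o, O) = Mul(Add(O, Mul(O, Add(3, O))), Pow(Add(-4, o), -1)) = Mul(Pow(Add(-4, o), -1), Add(O, Mul(O, Add(3, O)))))
Mul(Mul(I, Function('H')(0, Function('F')(3))), 35) = Mul(Mul(-4, Mul(3, Pow(Add(-4, 0), -1), Add(4, 3))), 35) = Mul(Mul(-4, Mul(3, Pow(-4, -1), 7)), 35) = Mul(Mul(-4, Mul(3, Rational(-1, 4), 7)), 35) = Mul(Mul(-4, Rational(-21, 4)), 35) = Mul(21, 35) = 735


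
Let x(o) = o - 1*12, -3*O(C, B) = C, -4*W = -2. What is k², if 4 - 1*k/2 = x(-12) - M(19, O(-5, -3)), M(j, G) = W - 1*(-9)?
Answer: 5625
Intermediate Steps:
W = ½ (W = -¼*(-2) = ½ ≈ 0.50000)
O(C, B) = -C/3
x(o) = -12 + o (x(o) = o - 12 = -12 + o)
M(j, G) = 19/2 (M(j, G) = ½ - 1*(-9) = ½ + 9 = 19/2)
k = 75 (k = 8 - 2*((-12 - 12) - 1*19/2) = 8 - 2*(-24 - 19/2) = 8 - 2*(-67/2) = 8 + 67 = 75)
k² = 75² = 5625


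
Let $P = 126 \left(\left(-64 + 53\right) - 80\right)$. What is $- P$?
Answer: $11466$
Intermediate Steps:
$P = -11466$ ($P = 126 \left(-11 - 80\right) = 126 \left(-91\right) = -11466$)
$- P = \left(-1\right) \left(-11466\right) = 11466$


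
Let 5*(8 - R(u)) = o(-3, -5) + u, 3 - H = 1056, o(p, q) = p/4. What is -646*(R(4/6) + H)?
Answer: 20251777/30 ≈ 6.7506e+5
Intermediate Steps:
o(p, q) = p/4 (o(p, q) = p*(¼) = p/4)
H = -1053 (H = 3 - 1*1056 = 3 - 1056 = -1053)
R(u) = 163/20 - u/5 (R(u) = 8 - ((¼)*(-3) + u)/5 = 8 - (-¾ + u)/5 = 8 + (3/20 - u/5) = 163/20 - u/5)
-646*(R(4/6) + H) = -646*((163/20 - 4/(5*6)) - 1053) = -646*((163/20 - ⅕*⅔) - 1053) = -646*((163/20 - 2/15) - 1053) = -646*(481/60 - 1053) = -646*(-62699/60) = 20251777/30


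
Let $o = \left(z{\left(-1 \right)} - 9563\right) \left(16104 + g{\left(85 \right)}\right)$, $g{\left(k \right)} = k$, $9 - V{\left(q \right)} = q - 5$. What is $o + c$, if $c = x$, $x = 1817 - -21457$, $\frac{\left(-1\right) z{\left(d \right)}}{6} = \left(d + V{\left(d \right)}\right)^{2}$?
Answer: $-173830397$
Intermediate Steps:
$V{\left(q \right)} = 14 - q$ ($V{\left(q \right)} = 9 - \left(q - 5\right) = 9 - \left(-5 + q\right) = 14 - q$)
$z{\left(d \right)} = -1176$ ($z{\left(d \right)} = - 6 \left(d - \left(-14 + d\right)\right)^{2} = - 6 \cdot 14^{2} = \left(-6\right) 196 = -1176$)
$x = 23274$ ($x = 1817 + 21457 = 23274$)
$o = -173853671$ ($o = \left(-1176 - 9563\right) \left(16104 + 85\right) = \left(-10739\right) 16189 = -173853671$)
$c = 23274$
$o + c = -173853671 + 23274 = -173830397$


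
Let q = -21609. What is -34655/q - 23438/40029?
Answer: 293577751/288328887 ≈ 1.0182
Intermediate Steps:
-34655/q - 23438/40029 = -34655/(-21609) - 23438/40029 = -34655*(-1/21609) - 23438*1/40029 = 34655/21609 - 23438/40029 = 293577751/288328887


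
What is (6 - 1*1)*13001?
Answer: 65005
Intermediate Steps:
(6 - 1*1)*13001 = (6 - 1)*13001 = 5*13001 = 65005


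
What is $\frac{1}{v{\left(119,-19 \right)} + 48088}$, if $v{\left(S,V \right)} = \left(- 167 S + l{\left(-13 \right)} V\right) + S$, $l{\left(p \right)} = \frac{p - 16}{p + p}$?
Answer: $\frac{26}{736133} \approx 3.532 \cdot 10^{-5}$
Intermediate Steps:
$l{\left(p \right)} = \frac{-16 + p}{2 p}$
$v{\left(S,V \right)} = - 166 S + \frac{29 V}{26}$ ($v{\left(S,V \right)} = \left(- 167 S + \frac{-16 - 13}{2 \left(-13\right)} V\right) + S = \left(- 167 S + \frac{1}{2} \left(- \frac{1}{13}\right) \left(-29\right) V\right) + S = \left(- 167 S + \frac{29 V}{26}\right) + S = - 166 S + \frac{29 V}{26}$)
$\frac{1}{v{\left(119,-19 \right)} + 48088} = \frac{1}{\left(\left(-166\right) 119 + \frac{29}{26} \left(-19\right)\right) + 48088} = \frac{1}{\left(-19754 - \frac{551}{26}\right) + 48088} = \frac{1}{- \frac{514155}{26} + 48088} = \frac{1}{\frac{736133}{26}} = \frac{26}{736133}$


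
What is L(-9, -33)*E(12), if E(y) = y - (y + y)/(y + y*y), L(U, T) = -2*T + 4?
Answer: 10780/13 ≈ 829.23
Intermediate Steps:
L(U, T) = 4 - 2*T
E(y) = y - 2*y/(y + y²)
L(-9, -33)*E(12) = (4 - 2*(-33))*((-2 + 12 + 12²)/(1 + 12)) = (4 + 66)*((-2 + 12 + 144)/13) = 70*((1/13)*154) = 70*(154/13) = 10780/13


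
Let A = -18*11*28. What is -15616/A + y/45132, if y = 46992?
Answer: 10055260/2606373 ≈ 3.8580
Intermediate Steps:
A = -5544 (A = -198*28 = -5544)
-15616/A + y/45132 = -15616/(-5544) + 46992/45132 = -15616*(-1/5544) + 46992*(1/45132) = 1952/693 + 3916/3761 = 10055260/2606373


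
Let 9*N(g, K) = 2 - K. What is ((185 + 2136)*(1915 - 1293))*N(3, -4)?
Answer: 2887324/3 ≈ 9.6244e+5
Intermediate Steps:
N(g, K) = 2/9 - K/9 (N(g, K) = (2 - K)/9 = 2/9 - K/9)
((185 + 2136)*(1915 - 1293))*N(3, -4) = ((185 + 2136)*(1915 - 1293))*(2/9 - ⅑*(-4)) = (2321*622)*(2/9 + 4/9) = 1443662*(⅔) = 2887324/3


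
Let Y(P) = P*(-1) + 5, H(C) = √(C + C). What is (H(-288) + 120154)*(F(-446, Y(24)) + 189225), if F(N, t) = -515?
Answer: 22674261340 + 4529040*I ≈ 2.2674e+10 + 4.529e+6*I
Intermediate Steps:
H(C) = √2*√C (H(C) = √(2*C) = √2*√C)
Y(P) = 5 - P (Y(P) = -P + 5 = 5 - P)
(H(-288) + 120154)*(F(-446, Y(24)) + 189225) = (√2*√(-288) + 120154)*(-515 + 189225) = (√2*(12*I*√2) + 120154)*188710 = (24*I + 120154)*188710 = (120154 + 24*I)*188710 = 22674261340 + 4529040*I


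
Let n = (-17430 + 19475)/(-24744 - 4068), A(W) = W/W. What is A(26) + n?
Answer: 26767/28812 ≈ 0.92902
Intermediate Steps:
A(W) = 1
n = -2045/28812 (n = 2045/(-28812) = 2045*(-1/28812) = -2045/28812 ≈ -0.070977)
A(26) + n = 1 - 2045/28812 = 26767/28812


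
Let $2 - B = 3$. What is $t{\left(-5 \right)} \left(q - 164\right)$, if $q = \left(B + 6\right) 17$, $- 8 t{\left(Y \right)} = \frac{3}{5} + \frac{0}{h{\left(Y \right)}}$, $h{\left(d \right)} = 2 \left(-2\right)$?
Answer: $\frac{237}{40} \approx 5.925$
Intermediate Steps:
$h{\left(d \right)} = -4$
$B = -1$ ($B = 2 - 3 = -1$)
$t{\left(Y \right)} = - \frac{3}{40}$ ($t{\left(Y \right)} = - \frac{\frac{3}{5} + \frac{0}{-4}}{8} = - \frac{3 \cdot \frac{1}{5} + 0 \left(- \frac{1}{4}\right)}{8} = - \frac{\frac{3}{5} + 0}{8} = \left(- \frac{1}{8}\right) \frac{3}{5} = - \frac{3}{40}$)
$q = 85$ ($q = \left(-1 + 6\right) 17 = 5 \cdot 17 = 85$)
$t{\left(-5 \right)} \left(q - 164\right) = - \frac{3 \left(85 - 164\right)}{40} = \left(- \frac{3}{40}\right) \left(-79\right) = \frac{237}{40}$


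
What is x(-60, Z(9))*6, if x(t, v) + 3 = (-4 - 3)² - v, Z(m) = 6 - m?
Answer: 294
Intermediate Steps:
x(t, v) = 46 - v (x(t, v) = -3 + ((-4 - 3)² - v) = -3 + ((-7)² - v) = -3 + (49 - v) = 46 - v)
x(-60, Z(9))*6 = (46 - (6 - 1*9))*6 = (46 - (6 - 9))*6 = (46 - 1*(-3))*6 = (46 + 3)*6 = 49*6 = 294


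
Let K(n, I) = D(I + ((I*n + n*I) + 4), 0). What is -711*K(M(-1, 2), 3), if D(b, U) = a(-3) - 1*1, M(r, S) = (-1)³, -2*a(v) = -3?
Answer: -711/2 ≈ -355.50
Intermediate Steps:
a(v) = 3/2 (a(v) = -½*(-3) = 3/2)
M(r, S) = -1
D(b, U) = ½ (D(b, U) = 3/2 - 1*1 = 3/2 - 1 = ½)
K(n, I) = ½
-711*K(M(-1, 2), 3) = -711*½ = -711/2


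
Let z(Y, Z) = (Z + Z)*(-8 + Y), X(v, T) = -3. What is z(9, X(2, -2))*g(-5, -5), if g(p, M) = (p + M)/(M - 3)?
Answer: -15/2 ≈ -7.5000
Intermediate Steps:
z(Y, Z) = 2*Z*(-8 + Y) (z(Y, Z) = (2*Z)*(-8 + Y) = 2*Z*(-8 + Y))
g(p, M) = (M + p)/(-3 + M)
z(9, X(2, -2))*g(-5, -5) = (2*(-3)*(-8 + 9))*((-5 - 5)/(-3 - 5)) = (2*(-3)*1)*(-10/(-8)) = -(-3)*(-10)/4 = -6*5/4 = -15/2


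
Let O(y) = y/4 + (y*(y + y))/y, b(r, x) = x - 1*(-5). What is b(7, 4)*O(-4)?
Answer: -81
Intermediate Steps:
b(r, x) = 5 + x (b(r, x) = x + 5 = 5 + x)
O(y) = 9*y/4 (O(y) = y*(¼) + (y*(2*y))/y = y/4 + (2*y²)/y = y/4 + 2*y = 9*y/4)
b(7, 4)*O(-4) = (5 + 4)*((9/4)*(-4)) = 9*(-9) = -81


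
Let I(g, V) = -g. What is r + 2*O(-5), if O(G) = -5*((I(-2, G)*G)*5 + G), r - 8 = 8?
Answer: 566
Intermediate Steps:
r = 16 (r = 8 + 8 = 16)
O(G) = -55*G (O(G) = -5*(((-1*(-2))*G)*5 + G) = -5*((2*G)*5 + G) = -5*(10*G + G) = -55*G)
r + 2*O(-5) = 16 + 2*(-55*(-5)) = 16 + 2*275 = 16 + 550 = 566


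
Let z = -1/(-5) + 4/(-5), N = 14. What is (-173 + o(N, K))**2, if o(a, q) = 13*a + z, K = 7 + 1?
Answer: 1764/25 ≈ 70.560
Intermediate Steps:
K = 8
z = -3/5 (z = -1*(-1/5) + 4*(-1/5) = 1/5 - 4/5 = -3/5 ≈ -0.60000)
o(a, q) = -3/5 + 13*a (o(a, q) = 13*a - 3/5 = -3/5 + 13*a)
(-173 + o(N, K))**2 = (-173 + (-3/5 + 13*14))**2 = (-173 + (-3/5 + 182))**2 = (-173 + 907/5)**2 = (42/5)**2 = 1764/25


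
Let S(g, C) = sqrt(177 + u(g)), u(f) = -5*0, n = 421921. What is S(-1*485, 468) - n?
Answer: -421921 + sqrt(177) ≈ -4.2191e+5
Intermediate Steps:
u(f) = 0
S(g, C) = sqrt(177) (S(g, C) = sqrt(177 + 0) = sqrt(177))
S(-1*485, 468) - n = sqrt(177) - 1*421921 = sqrt(177) - 421921 = -421921 + sqrt(177)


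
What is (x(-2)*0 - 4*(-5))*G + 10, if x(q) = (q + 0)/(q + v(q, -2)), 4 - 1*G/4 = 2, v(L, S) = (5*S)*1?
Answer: 170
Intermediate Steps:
v(L, S) = 5*S
G = 8 (G = 16 - 4*2 = 16 - 8 = 8)
x(q) = q/(-10 + q) (x(q) = (q + 0)/(q + 5*(-2)) = q/(q - 10) = q/(-10 + q))
(x(-2)*0 - 4*(-5))*G + 10 = (-2/(-10 - 2)*0 - 4*(-5))*8 + 10 = (-2/(-12)*0 + 20)*8 + 10 = (-2*(-1/12)*0 + 20)*8 + 10 = ((1/6)*0 + 20)*8 + 10 = (0 + 20)*8 + 10 = 20*8 + 10 = 160 + 10 = 170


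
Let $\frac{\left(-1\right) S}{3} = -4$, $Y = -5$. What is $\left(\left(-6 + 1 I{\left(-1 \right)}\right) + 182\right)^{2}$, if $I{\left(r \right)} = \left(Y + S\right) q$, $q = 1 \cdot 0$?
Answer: $30976$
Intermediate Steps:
$S = 12$ ($S = \left(-3\right) \left(-4\right) = 12$)
$q = 0$
$I{\left(r \right)} = 0$ ($I{\left(r \right)} = \left(-5 + 12\right) 0 = 7 \cdot 0 = 0$)
$\left(\left(-6 + 1 I{\left(-1 \right)}\right) + 182\right)^{2} = \left(\left(-6 + 1 \cdot 0\right) + 182\right)^{2} = \left(\left(-6 + 0\right) + 182\right)^{2} = \left(-6 + 182\right)^{2} = 176^{2} = 30976$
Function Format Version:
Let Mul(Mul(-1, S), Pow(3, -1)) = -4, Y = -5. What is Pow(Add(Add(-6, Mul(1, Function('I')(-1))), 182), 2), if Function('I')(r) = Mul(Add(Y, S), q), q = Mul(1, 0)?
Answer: 30976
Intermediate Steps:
S = 12 (S = Mul(-3, -4) = 12)
q = 0
Function('I')(r) = 0 (Function('I')(r) = Mul(Add(-5, 12), 0) = Mul(7, 0) = 0)
Pow(Add(Add(-6, Mul(1, Function('I')(-1))), 182), 2) = Pow(Add(Add(-6, Mul(1, 0)), 182), 2) = Pow(Add(Add(-6, 0), 182), 2) = Pow(Add(-6, 182), 2) = Pow(176, 2) = 30976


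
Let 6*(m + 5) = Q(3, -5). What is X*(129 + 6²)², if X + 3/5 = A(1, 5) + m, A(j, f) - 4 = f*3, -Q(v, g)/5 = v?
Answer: 593505/2 ≈ 2.9675e+5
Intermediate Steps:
Q(v, g) = -5*v
m = -15/2 (m = -5 + (-5*3)/6 = -5 + (⅙)*(-15) = -5 - 5/2 = -15/2 ≈ -7.5000)
A(j, f) = 4 + 3*f (A(j, f) = 4 + f*3 = 4 + 3*f)
X = 109/10 (X = -⅗ + ((4 + 3*5) - 15/2) = -⅗ + ((4 + 15) - 15/2) = -⅗ + (19 - 15/2) = -⅗ + 23/2 = 109/10 ≈ 10.900)
X*(129 + 6²)² = 109*(129 + 6²)²/10 = 109*(129 + 36)²/10 = (109/10)*165² = (109/10)*27225 = 593505/2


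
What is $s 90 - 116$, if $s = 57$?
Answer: $5014$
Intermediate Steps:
$s 90 - 116 = 57 \cdot 90 - 116 = 5130 - 116 = 5014$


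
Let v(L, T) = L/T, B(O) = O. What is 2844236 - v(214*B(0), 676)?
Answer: 2844236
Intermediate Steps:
2844236 - v(214*B(0), 676) = 2844236 - 214*0/676 = 2844236 - 0/676 = 2844236 - 1*0 = 2844236 + 0 = 2844236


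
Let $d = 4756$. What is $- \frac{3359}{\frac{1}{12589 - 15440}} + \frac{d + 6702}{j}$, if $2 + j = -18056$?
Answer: $\frac{86466294032}{9029} \approx 9.5765 \cdot 10^{6}$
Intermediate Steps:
$j = -18058$ ($j = -2 - 18056 = -18058$)
$- \frac{3359}{\frac{1}{12589 - 15440}} + \frac{d + 6702}{j} = - \frac{3359}{\frac{1}{12589 - 15440}} + \frac{4756 + 6702}{-18058} = - \frac{3359}{\frac{1}{-2851}} + 11458 \left(- \frac{1}{18058}\right) = - \frac{3359}{- \frac{1}{2851}} - \frac{5729}{9029} = \left(-3359\right) \left(-2851\right) - \frac{5729}{9029} = 9576509 - \frac{5729}{9029} = \frac{86466294032}{9029}$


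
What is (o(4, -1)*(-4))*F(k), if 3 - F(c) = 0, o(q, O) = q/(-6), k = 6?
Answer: 8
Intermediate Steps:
o(q, O) = -q/6 (o(q, O) = q*(-⅙) = -q/6)
F(c) = 3 (F(c) = 3 - 1*0 = 3 + 0 = 3)
(o(4, -1)*(-4))*F(k) = (-⅙*4*(-4))*3 = -⅔*(-4)*3 = (8/3)*3 = 8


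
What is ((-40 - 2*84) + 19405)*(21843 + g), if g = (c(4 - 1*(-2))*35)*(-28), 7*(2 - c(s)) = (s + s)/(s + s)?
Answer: 384381531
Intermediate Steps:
c(s) = 13/7 (c(s) = 2 - (s + s)/(7*(s + s)) = 2 - 2*s/(7*(2*s)) = 2 - 2*s*1/(2*s)/7 = 2 - ⅐*1 = 2 - ⅐ = 13/7)
g = -1820 (g = ((13/7)*35)*(-28) = 65*(-28) = -1820)
((-40 - 2*84) + 19405)*(21843 + g) = ((-40 - 2*84) + 19405)*(21843 - 1820) = ((-40 - 168) + 19405)*20023 = (-208 + 19405)*20023 = 19197*20023 = 384381531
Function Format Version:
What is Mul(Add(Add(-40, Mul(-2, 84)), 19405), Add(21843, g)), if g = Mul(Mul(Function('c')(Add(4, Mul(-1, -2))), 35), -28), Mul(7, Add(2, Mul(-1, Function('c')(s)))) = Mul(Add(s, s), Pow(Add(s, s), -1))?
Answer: 384381531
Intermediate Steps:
Function('c')(s) = Rational(13, 7) (Function('c')(s) = Add(2, Mul(Rational(-1, 7), Mul(Add(s, s), Pow(Add(s, s), -1)))) = Add(2, Mul(Rational(-1, 7), Mul(Mul(2, s), Pow(Mul(2, s), -1)))) = Add(2, Mul(Rational(-1, 7), Mul(Mul(2, s), Mul(Rational(1, 2), Pow(s, -1))))) = Add(2, Mul(Rational(-1, 7), 1)) = Add(2, Rational(-1, 7)) = Rational(13, 7))
g = -1820 (g = Mul(Mul(Rational(13, 7), 35), -28) = Mul(65, -28) = -1820)
Mul(Add(Add(-40, Mul(-2, 84)), 19405), Add(21843, g)) = Mul(Add(Add(-40, Mul(-2, 84)), 19405), Add(21843, -1820)) = Mul(Add(Add(-40, -168), 19405), 20023) = Mul(Add(-208, 19405), 20023) = Mul(19197, 20023) = 384381531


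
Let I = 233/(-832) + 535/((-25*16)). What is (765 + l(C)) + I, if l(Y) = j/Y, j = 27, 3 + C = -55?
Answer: 92038299/120640 ≈ 762.92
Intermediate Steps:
C = -58 (C = -3 - 55 = -58)
I = -6729/4160 (I = 233*(-1/832) + 535/(-400) = -233/832 + 535*(-1/400) = -233/832 - 107/80 = -6729/4160 ≈ -1.6175)
l(Y) = 27/Y
(765 + l(C)) + I = (765 + 27/(-58)) - 6729/4160 = (765 + 27*(-1/58)) - 6729/4160 = (765 - 27/58) - 6729/4160 = 44343/58 - 6729/4160 = 92038299/120640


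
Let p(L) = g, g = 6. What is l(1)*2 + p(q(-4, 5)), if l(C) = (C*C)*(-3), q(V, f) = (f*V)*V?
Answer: 0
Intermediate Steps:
q(V, f) = f*V² (q(V, f) = (V*f)*V = f*V²)
p(L) = 6
l(C) = -3*C² (l(C) = C²*(-3) = -3*C²)
l(1)*2 + p(q(-4, 5)) = -3*1²*2 + 6 = -3*1*2 + 6 = -3*2 + 6 = -6 + 6 = 0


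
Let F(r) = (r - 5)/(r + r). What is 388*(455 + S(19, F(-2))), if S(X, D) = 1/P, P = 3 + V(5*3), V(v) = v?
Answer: 1589054/9 ≈ 1.7656e+5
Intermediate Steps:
P = 18 (P = 3 + 5*3 = 3 + 15 = 18)
F(r) = (-5 + r)/(2*r) (F(r) = (-5 + r)/((2*r)) = (-5 + r)*(1/(2*r)) = (-5 + r)/(2*r))
S(X, D) = 1/18
388*(455 + S(19, F(-2))) = 388*(455 + 1/18) = 388*(8191/18) = 1589054/9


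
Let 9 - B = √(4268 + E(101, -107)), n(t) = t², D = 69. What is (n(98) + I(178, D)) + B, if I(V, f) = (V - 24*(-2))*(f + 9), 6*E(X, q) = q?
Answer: 27241 - √153006/6 ≈ 27176.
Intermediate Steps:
E(X, q) = q/6
I(V, f) = (9 + f)*(48 + V) (I(V, f) = (V + 48)*(9 + f) = (48 + V)*(9 + f) = (9 + f)*(48 + V))
B = 9 - √153006/6 (B = 9 - √(4268 + (⅙)*(-107)) = 9 - √(4268 - 107/6) = 9 - √(25501/6) = 9 - √153006/6 ≈ -56.193)
(n(98) + I(178, D)) + B = (98² + (432 + 9*178 + 48*69 + 178*69)) + (9 - √153006/6) = (9604 + (432 + 1602 + 3312 + 12282)) + (9 - √153006/6) = (9604 + 17628) + (9 - √153006/6) = 27232 + (9 - √153006/6) = 27241 - √153006/6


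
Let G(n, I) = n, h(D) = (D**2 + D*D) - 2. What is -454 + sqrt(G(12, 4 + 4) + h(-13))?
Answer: -454 + 2*sqrt(87) ≈ -435.35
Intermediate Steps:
h(D) = -2 + 2*D**2 (h(D) = (D**2 + D**2) - 2 = 2*D**2 - 2 = -2 + 2*D**2)
-454 + sqrt(G(12, 4 + 4) + h(-13)) = -454 + sqrt(12 + (-2 + 2*(-13)**2)) = -454 + sqrt(12 + (-2 + 2*169)) = -454 + sqrt(12 + (-2 + 338)) = -454 + sqrt(12 + 336) = -454 + sqrt(348) = -454 + 2*sqrt(87)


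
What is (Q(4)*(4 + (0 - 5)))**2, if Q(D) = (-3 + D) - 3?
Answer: 4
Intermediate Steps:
Q(D) = -6 + D
(Q(4)*(4 + (0 - 5)))**2 = ((-6 + 4)*(4 + (0 - 5)))**2 = (-2*(4 - 5))**2 = (-2*(-1))**2 = 2**2 = 4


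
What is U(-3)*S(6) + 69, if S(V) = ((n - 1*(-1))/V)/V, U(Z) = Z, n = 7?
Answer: 205/3 ≈ 68.333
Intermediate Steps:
S(V) = 8/V**2 (S(V) = ((7 - 1*(-1))/V)/V = ((7 + 1)/V)/V = (8/V)/V = 8/V**2)
U(-3)*S(6) + 69 = -24/6**2 + 69 = -24/36 + 69 = -3*2/9 + 69 = -2/3 + 69 = 205/3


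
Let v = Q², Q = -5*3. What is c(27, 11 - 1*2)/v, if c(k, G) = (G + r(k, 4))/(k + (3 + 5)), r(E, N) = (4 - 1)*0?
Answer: 1/875 ≈ 0.0011429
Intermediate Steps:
r(E, N) = 0 (r(E, N) = 3*0 = 0)
Q = -15
c(k, G) = G/(8 + k) (c(k, G) = (G + 0)/(k + (3 + 5)) = G/(k + 8) = G/(8 + k))
v = 225 (v = (-15)² = 225)
c(27, 11 - 1*2)/v = ((11 - 1*2)/(8 + 27))/225 = ((11 - 2)/35)*(1/225) = (9*(1/35))*(1/225) = (9/35)*(1/225) = 1/875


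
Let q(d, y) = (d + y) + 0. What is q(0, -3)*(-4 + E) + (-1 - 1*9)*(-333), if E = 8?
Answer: 3318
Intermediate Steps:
q(d, y) = d + y
q(0, -3)*(-4 + E) + (-1 - 1*9)*(-333) = (0 - 3)*(-4 + 8) + (-1 - 1*9)*(-333) = -3*4 + (-1 - 9)*(-333) = -12 - 10*(-333) = -12 + 3330 = 3318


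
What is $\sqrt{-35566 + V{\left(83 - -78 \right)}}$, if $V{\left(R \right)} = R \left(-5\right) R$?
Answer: $i \sqrt{165171} \approx 406.41 i$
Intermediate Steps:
$V{\left(R \right)} = - 5 R^{2}$ ($V{\left(R \right)} = - 5 R R = - 5 R^{2}$)
$\sqrt{-35566 + V{\left(83 - -78 \right)}} = \sqrt{-35566 - 5 \left(83 - -78\right)^{2}} = \sqrt{-35566 - 5 \left(83 + 78\right)^{2}} = \sqrt{-35566 - 5 \cdot 161^{2}} = \sqrt{-35566 - 129605} = \sqrt{-165171} = i \sqrt{165171}$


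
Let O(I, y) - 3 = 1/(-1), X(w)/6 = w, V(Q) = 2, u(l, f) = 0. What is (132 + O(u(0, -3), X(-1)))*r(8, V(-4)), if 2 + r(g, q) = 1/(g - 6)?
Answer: -201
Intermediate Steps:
r(g, q) = -2 + 1/(-6 + g) (r(g, q) = -2 + 1/(g - 6) = -2 + 1/(-6 + g))
X(w) = 6*w
O(I, y) = 2 (O(I, y) = 3 + 1/(-1) = 3 - 1 = 2)
(132 + O(u(0, -3), X(-1)))*r(8, V(-4)) = (132 + 2)*((13 - 2*8)/(-6 + 8)) = 134*((13 - 16)/2) = 134*((1/2)*(-3)) = 134*(-3/2) = -201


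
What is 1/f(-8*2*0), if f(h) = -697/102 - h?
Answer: -6/41 ≈ -0.14634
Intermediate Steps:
f(h) = -41/6 - h (f(h) = -697*1/102 - h = -41/6 - h)
1/f(-8*2*0) = 1/(-41/6 - (-8*2)*0) = 1/(-41/6 - (-16)*0) = 1/(-41/6 - 1*0) = 1/(-41/6 + 0) = 1/(-41/6) = -6/41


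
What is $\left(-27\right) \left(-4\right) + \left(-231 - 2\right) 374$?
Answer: $-87034$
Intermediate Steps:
$\left(-27\right) \left(-4\right) + \left(-231 - 2\right) 374 = 108 - 87142 = -87034$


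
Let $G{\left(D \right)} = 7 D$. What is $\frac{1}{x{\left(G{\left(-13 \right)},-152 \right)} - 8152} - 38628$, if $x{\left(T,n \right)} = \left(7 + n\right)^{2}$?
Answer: $- \frac{497258243}{12873} \approx -38628.0$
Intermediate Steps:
$\frac{1}{x{\left(G{\left(-13 \right)},-152 \right)} - 8152} - 38628 = \frac{1}{\left(7 - 152\right)^{2} - 8152} - 38628 = \frac{1}{\left(-145\right)^{2} - 8152} - 38628 = \frac{1}{21025 - 8152} - 38628 = \frac{1}{12873} - 38628 = - \frac{497258243}{12873}$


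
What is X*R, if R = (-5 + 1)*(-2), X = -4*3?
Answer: -96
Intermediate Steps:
X = -12
R = 8 (R = -4*(-2) = 8)
X*R = -12*8 = -96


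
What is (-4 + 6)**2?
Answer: 4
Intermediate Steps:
(-4 + 6)**2 = 2**2 = 4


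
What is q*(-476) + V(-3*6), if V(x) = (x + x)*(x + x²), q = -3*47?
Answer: 56100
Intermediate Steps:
q = -141
V(x) = 2*x*(x + x²) (V(x) = (2*x)*(x + x²) = 2*x*(x + x²))
q*(-476) + V(-3*6) = -141*(-476) + 2*(-3*6)²*(1 - 3*6) = 67116 + 2*(-18)²*(1 - 18) = 67116 + 2*324*(-17) = 67116 - 11016 = 56100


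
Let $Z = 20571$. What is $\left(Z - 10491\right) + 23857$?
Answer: $33937$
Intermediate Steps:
$\left(Z - 10491\right) + 23857 = \left(20571 - 10491\right) + 23857 = 10080 + 23857 = 33937$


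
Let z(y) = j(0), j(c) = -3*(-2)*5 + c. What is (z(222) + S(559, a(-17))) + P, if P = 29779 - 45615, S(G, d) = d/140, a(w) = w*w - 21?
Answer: -553143/35 ≈ -15804.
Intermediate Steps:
a(w) = -21 + w² (a(w) = w² - 21 = -21 + w²)
S(G, d) = d/140 (S(G, d) = d*(1/140) = d/140)
P = -15836
j(c) = 30 + c (j(c) = 6*5 + c = 30 + c)
z(y) = 30 (z(y) = 30 + 0 = 30)
(z(222) + S(559, a(-17))) + P = (30 + (-21 + (-17)²)/140) - 15836 = (30 + (-21 + 289)/140) - 15836 = (30 + (1/140)*268) - 15836 = (30 + 67/35) - 15836 = 1117/35 - 15836 = -553143/35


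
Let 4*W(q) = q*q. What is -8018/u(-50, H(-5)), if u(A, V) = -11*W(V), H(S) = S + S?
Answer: 8018/275 ≈ 29.156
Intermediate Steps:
W(q) = q**2/4 (W(q) = (q*q)/4 = q**2/4)
H(S) = 2*S
u(A, V) = -11*V**2/4
-8018/u(-50, H(-5)) = -8018/((-11*(2*(-5))**2/4)) = -8018/((-11/4*(-10)**2)) = -8018/((-11/4*100)) = -8018/(-275) = -8018*(-1/275) = 8018/275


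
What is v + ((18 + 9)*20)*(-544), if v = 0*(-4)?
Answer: -293760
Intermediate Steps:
v = 0
v + ((18 + 9)*20)*(-544) = 0 + ((18 + 9)*20)*(-544) = 0 + (27*20)*(-544) = 0 + 540*(-544) = 0 - 293760 = -293760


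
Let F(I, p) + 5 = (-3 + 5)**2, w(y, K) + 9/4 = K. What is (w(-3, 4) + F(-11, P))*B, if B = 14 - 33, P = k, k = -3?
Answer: -57/4 ≈ -14.250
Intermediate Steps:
w(y, K) = -9/4 + K
P = -3
F(I, p) = -1 (F(I, p) = -5 + (-3 + 5)**2 = -5 + 2**2 = -5 + 4 = -1)
B = -19
(w(-3, 4) + F(-11, P))*B = ((-9/4 + 4) - 1)*(-19) = (7/4 - 1)*(-19) = (3/4)*(-19) = -57/4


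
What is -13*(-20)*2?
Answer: 520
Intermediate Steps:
-13*(-20)*2 = 260*2 = 520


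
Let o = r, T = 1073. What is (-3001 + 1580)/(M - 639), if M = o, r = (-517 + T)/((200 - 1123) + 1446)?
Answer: 15167/6809 ≈ 2.2275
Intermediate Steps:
r = 556/523 (r = (-517 + 1073)/((200 - 1123) + 1446) = 556/(-923 + 1446) = 556/523 ≈ 1.0631)
o = 556/523 ≈ 1.0631
M = 556/523 ≈ 1.0631
(-3001 + 1580)/(M - 639) = (-3001 + 1580)/(556/523 - 639) = -1421/(-333641/523) = -1421*(-523/333641) = 15167/6809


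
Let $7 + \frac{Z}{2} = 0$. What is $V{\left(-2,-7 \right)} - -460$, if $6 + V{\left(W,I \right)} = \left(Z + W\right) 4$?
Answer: $390$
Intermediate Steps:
$Z = -14$ ($Z = -14 + 2 \cdot 0 = -14 + 0 = -14$)
$V{\left(W,I \right)} = -62 + 4 W$ ($V{\left(W,I \right)} = -6 + \left(-14 + W\right) 4 = -6 + \left(-56 + 4 W\right) = -62 + 4 W$)
$V{\left(-2,-7 \right)} - -460 = \left(-62 + 4 \left(-2\right)\right) - -460 = \left(-62 - 8\right) + 460 = -70 + 460 = 390$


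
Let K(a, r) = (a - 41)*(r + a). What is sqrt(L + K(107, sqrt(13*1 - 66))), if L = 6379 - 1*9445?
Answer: sqrt(3996 + 66*I*sqrt(53)) ≈ 63.328 + 3.7937*I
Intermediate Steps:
K(a, r) = (-41 + a)*(a + r)
L = -3066 (L = 6379 - 9445 = -3066)
sqrt(L + K(107, sqrt(13*1 - 66))) = sqrt(-3066 + (107**2 - 41*107 - 41*sqrt(13*1 - 66) + 107*sqrt(13*1 - 66))) = sqrt(-3066 + (11449 - 4387 - 41*sqrt(13 - 66) + 107*sqrt(13 - 66))) = sqrt(-3066 + (11449 - 4387 - 41*I*sqrt(53) + 107*sqrt(-53))) = sqrt(-3066 + (11449 - 4387 - 41*I*sqrt(53) + 107*(I*sqrt(53)))) = sqrt(-3066 + (11449 - 4387 - 41*I*sqrt(53) + 107*I*sqrt(53))) = sqrt(-3066 + (7062 + 66*I*sqrt(53))) = sqrt(3996 + 66*I*sqrt(53))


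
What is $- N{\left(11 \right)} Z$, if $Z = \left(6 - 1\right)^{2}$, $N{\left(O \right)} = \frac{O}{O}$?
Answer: $-25$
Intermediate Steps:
$N{\left(O \right)} = 1$
$Z = 25$ ($Z = 5^{2} = 25$)
$- N{\left(11 \right)} Z = - 1 \cdot 25 = \left(-1\right) 25 = -25$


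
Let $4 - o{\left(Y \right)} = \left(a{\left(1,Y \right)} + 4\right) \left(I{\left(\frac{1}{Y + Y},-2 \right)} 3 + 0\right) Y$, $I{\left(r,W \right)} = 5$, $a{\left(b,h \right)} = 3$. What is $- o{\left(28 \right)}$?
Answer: $2936$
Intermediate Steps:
$o{\left(Y \right)} = 4 - 105 Y$ ($o{\left(Y \right)} = 4 - \left(3 + 4\right) \left(5 \cdot 3 + 0\right) Y = 4 - 7 \left(15 + 0\right) Y = 4 - 7 \cdot 15 Y = 4 - 105 Y$)
$- o{\left(28 \right)} = - (4 - 2940) = \left(-1\right) \left(-2936\right) = 2936$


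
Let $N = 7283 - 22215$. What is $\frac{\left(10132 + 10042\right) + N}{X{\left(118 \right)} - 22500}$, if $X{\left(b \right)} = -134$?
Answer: $- \frac{2621}{11317} \approx -0.2316$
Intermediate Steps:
$N = -14932$ ($N = 7283 - 22215 = -14932$)
$\frac{\left(10132 + 10042\right) + N}{X{\left(118 \right)} - 22500} = \frac{\left(10132 + 10042\right) - 14932}{-134 - 22500} = \frac{20174 - 14932}{-22634} = 5242 \left(- \frac{1}{22634}\right) = - \frac{2621}{11317}$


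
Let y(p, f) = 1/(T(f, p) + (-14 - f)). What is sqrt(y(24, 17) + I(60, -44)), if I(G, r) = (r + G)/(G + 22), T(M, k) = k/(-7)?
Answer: sqrt(16214721)/9881 ≈ 0.40752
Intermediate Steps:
T(M, k) = -k/7 (T(M, k) = k*(-1/7) = -k/7)
y(p, f) = 1/(-14 - f - p/7) (y(p, f) = 1/(-p/7 + (-14 - f)) = 1/(-14 - f - p/7))
I(G, r) = (G + r)/(22 + G)
sqrt(y(24, 17) + I(60, -44)) = sqrt(-7/(98 + 24 + 7*17) + (60 - 44)/(22 + 60)) = sqrt(-7/(98 + 24 + 119) + 16/82) = sqrt(-7/241 + (1/82)*16) = sqrt(-7*1/241 + 8/41) = sqrt(-7/241 + 8/41) = sqrt(1641/9881) = sqrt(16214721)/9881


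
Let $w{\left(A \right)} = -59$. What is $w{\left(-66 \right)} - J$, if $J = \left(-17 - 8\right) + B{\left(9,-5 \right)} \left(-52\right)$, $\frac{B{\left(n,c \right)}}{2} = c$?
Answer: $-554$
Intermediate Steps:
$B{\left(n,c \right)} = 2 c$
$J = 495$ ($J = \left(-17 - 8\right) + 2 \left(-5\right) \left(-52\right) = -25 - -520 = -25 + 520 = 495$)
$w{\left(-66 \right)} - J = -59 - 495 = -554$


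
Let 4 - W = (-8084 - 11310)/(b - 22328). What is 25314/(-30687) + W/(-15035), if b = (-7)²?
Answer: -2827145873408/3426354581185 ≈ -0.82512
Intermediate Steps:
b = 49
W = 69722/22279 (W = 4 - (-8084 - 11310)/(49 - 22328) = 4 - (-19394)/(-22279) = 4 - (-19394)*(-1)/22279 = 4 - 1*19394/22279 = 4 - 19394/22279 = 69722/22279 ≈ 3.1295)
25314/(-30687) + W/(-15035) = 25314/(-30687) + (69722/22279)/(-15035) = 25314*(-1/30687) + (69722/22279)*(-1/15035) = -8438/10229 - 69722/334964765 = -2827145873408/3426354581185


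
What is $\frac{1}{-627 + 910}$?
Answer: $\frac{1}{283} \approx 0.0035336$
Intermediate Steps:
$\frac{1}{-627 + 910} = \frac{1}{283}$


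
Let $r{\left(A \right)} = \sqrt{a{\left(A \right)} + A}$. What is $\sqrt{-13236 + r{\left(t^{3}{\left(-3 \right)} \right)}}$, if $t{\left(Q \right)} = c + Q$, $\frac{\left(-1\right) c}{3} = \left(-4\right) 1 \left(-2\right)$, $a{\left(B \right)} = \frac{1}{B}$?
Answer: $\frac{\sqrt{-9649044 + 3 i \sqrt{1162261470}}}{27} \approx 0.60972 + 115.05 i$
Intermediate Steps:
$c = -24$ ($c = - 3 \left(-4\right) 1 \left(-2\right) = - 3 \left(\left(-4\right) \left(-2\right)\right) = \left(-3\right) 8 = -24$)
$t{\left(Q \right)} = -24 + Q$
$r{\left(A \right)} = \sqrt{A + \frac{1}{A}}$ ($r{\left(A \right)} = \sqrt{\frac{1}{A} + A} = \sqrt{A + \frac{1}{A}}$)
$\sqrt{-13236 + r{\left(t^{3}{\left(-3 \right)} \right)}} = \sqrt{-13236 + \sqrt{\left(-24 - 3\right)^{3} + \frac{1}{\left(-24 - 3\right)^{3}}}} = \sqrt{-13236 + \sqrt{\left(-27\right)^{3} + \frac{1}{\left(-27\right)^{3}}}} = \sqrt{-13236 + \sqrt{-19683 + \frac{1}{-19683}}} = \sqrt{-13236 + \sqrt{-19683 - \frac{1}{19683}}} = \sqrt{-13236 + \sqrt{- \frac{387420490}{19683}}} = \sqrt{-13236 + \frac{i \sqrt{1162261470}}{243}}$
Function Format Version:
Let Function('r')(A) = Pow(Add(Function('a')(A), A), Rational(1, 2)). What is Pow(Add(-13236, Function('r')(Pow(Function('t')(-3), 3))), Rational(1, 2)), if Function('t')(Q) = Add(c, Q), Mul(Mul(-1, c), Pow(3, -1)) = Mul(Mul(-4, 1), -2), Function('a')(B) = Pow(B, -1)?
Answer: Mul(Rational(1, 27), Pow(Add(-9649044, Mul(3, I, Pow(1162261470, Rational(1, 2)))), Rational(1, 2))) ≈ Add(0.60972, Mul(115.05, I))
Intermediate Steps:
c = -24 (c = Mul(-3, Mul(Mul(-4, 1), -2)) = Mul(-3, Mul(-4, -2)) = Mul(-3, 8) = -24)
Function('t')(Q) = Add(-24, Q)
Function('r')(A) = Pow(Add(A, Pow(A, -1)), Rational(1, 2)) (Function('r')(A) = Pow(Add(Pow(A, -1), A), Rational(1, 2)) = Pow(Add(A, Pow(A, -1)), Rational(1, 2)))
Pow(Add(-13236, Function('r')(Pow(Function('t')(-3), 3))), Rational(1, 2)) = Pow(Add(-13236, Pow(Add(Pow(Add(-24, -3), 3), Pow(Pow(Add(-24, -3), 3), -1)), Rational(1, 2))), Rational(1, 2)) = Pow(Add(-13236, Pow(Add(Pow(-27, 3), Pow(Pow(-27, 3), -1)), Rational(1, 2))), Rational(1, 2)) = Pow(Add(-13236, Pow(Add(-19683, Pow(-19683, -1)), Rational(1, 2))), Rational(1, 2)) = Pow(Add(-13236, Pow(Add(-19683, Rational(-1, 19683)), Rational(1, 2))), Rational(1, 2)) = Pow(Add(-13236, Pow(Rational(-387420490, 19683), Rational(1, 2))), Rational(1, 2)) = Pow(Add(-13236, Mul(Rational(1, 243), I, Pow(1162261470, Rational(1, 2)))), Rational(1, 2))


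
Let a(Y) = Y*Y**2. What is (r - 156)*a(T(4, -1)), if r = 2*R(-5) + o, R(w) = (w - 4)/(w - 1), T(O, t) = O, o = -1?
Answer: -9856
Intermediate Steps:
R(w) = (-4 + w)/(-1 + w)
a(Y) = Y**3
r = 2 (r = 2*((-4 - 5)/(-1 - 5)) - 1 = 2*(-9/(-6)) - 1 = 2*(-1/6*(-9)) - 1 = 2*(3/2) - 1 = 3 - 1 = 2)
(r - 156)*a(T(4, -1)) = (2 - 156)*4**3 = -154*64 = -9856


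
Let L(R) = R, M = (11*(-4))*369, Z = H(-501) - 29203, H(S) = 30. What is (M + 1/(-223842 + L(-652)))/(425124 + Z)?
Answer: -3644884585/88888623794 ≈ -0.041005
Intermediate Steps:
Z = -29173 (Z = 30 - 29203 = -29173)
M = -16236 (M = -44*369 = -16236)
(M + 1/(-223842 + L(-652)))/(425124 + Z) = (-16236 + 1/(-223842 - 652))/(425124 - 29173) = (-16236 + 1/(-224494))/395951 = (-16236 - 1/224494)*(1/395951) = -3644884585/224494*1/395951 = -3644884585/88888623794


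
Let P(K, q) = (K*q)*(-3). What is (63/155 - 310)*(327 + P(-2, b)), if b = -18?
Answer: -10509153/155 ≈ -67801.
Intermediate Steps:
P(K, q) = -3*K*q
(63/155 - 310)*(327 + P(-2, b)) = (63/155 - 310)*(327 - 3*(-2)*(-18)) = (63*(1/155) - 310)*(327 - 108) = (63/155 - 310)*219 = -47987/155*219 = -10509153/155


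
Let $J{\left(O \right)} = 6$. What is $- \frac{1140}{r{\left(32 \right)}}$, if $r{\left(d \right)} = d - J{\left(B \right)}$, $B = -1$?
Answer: $- \frac{570}{13} \approx -43.846$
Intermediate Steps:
$r{\left(d \right)} = -6 + d$ ($r{\left(d \right)} = d - 6 = -6 + d$)
$- \frac{1140}{r{\left(32 \right)}} = - \frac{1140}{-6 + 32} = - \frac{1140}{26} = \left(-1140\right) \frac{1}{26} = - \frac{570}{13}$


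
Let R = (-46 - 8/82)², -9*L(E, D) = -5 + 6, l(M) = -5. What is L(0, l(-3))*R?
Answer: -396900/1681 ≈ -236.11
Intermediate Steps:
L(E, D) = -⅑ (L(E, D) = -(-5 + 6)/9 = -⅑*1 = -⅑)
R = 3572100/1681 (R = (-46 - 8*1/82)² = (-46 - 4/41)² = (-1890/41)² = 3572100/1681 ≈ 2125.0)
L(0, l(-3))*R = -⅑*3572100/1681 = -396900/1681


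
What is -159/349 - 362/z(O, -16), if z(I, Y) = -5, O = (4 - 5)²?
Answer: 125543/1745 ≈ 71.944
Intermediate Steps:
O = 1 (O = (-1)² = 1)
-159/349 - 362/z(O, -16) = -159/349 - 362/(-5) = -159*1/349 - 362*(-⅕) = -159/349 + 362/5 = 125543/1745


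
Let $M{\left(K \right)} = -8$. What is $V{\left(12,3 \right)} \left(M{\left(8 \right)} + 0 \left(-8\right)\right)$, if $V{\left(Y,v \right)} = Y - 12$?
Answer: $0$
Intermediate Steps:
$V{\left(Y,v \right)} = -12 + Y$
$V{\left(12,3 \right)} \left(M{\left(8 \right)} + 0 \left(-8\right)\right) = \left(-12 + 12\right) \left(-8 + 0 \left(-8\right)\right) = 0 \left(-8 + 0\right) = 0 \left(-8\right) = 0$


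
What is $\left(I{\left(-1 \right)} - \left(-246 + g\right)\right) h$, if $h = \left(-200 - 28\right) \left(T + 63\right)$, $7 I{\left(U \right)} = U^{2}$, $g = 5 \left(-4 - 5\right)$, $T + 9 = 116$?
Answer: $- \frac{78992880}{7} \approx -1.1285 \cdot 10^{7}$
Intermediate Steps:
$T = 107$ ($T = -9 + 116 = 107$)
$g = -45$ ($g = 5 \left(-9\right) = -45$)
$I{\left(U \right)} = \frac{U^{2}}{7}$
$h = -38760$ ($h = \left(-200 - 28\right) \left(107 + 63\right) = \left(-228\right) 170 = -38760$)
$\left(I{\left(-1 \right)} - \left(-246 + g\right)\right) h = \left(\frac{\left(-1\right)^{2}}{7} + \left(246 - -45\right)\right) \left(-38760\right) = \left(\frac{1}{7} \cdot 1 + \left(246 + 45\right)\right) \left(-38760\right) = \left(\frac{1}{7} + 291\right) \left(-38760\right) = \frac{2038}{7} \left(-38760\right) = - \frac{78992880}{7}$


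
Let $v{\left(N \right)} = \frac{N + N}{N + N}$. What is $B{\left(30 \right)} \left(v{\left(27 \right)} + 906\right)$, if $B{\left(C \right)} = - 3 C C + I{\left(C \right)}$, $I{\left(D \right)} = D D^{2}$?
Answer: $22040100$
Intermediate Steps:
$I{\left(D \right)} = D^{3}$
$B{\left(C \right)} = C^{3} - 3 C^{2}$ ($B{\left(C \right)} = - 3 C C + C^{3} = - 3 C^{2} + C^{3} = C^{3} - 3 C^{2}$)
$v{\left(N \right)} = 1$ ($v{\left(N \right)} = \frac{2 N}{2 N} = 2 N \frac{1}{2 N} = 1$)
$B{\left(30 \right)} \left(v{\left(27 \right)} + 906\right) = 30^{2} \left(-3 + 30\right) \left(1 + 906\right) = 900 \cdot 27 \cdot 907 = 24300 \cdot 907 = 22040100$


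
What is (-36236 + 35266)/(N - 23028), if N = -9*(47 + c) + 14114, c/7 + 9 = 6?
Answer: 485/4574 ≈ 0.10603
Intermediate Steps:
c = -21 (c = -63 + 7*6 = -63 + 42 = -21)
N = 13880 (N = -9*(47 - 21) + 14114 = -9*26 + 14114 = -234 + 14114 = 13880)
(-36236 + 35266)/(N - 23028) = (-36236 + 35266)/(13880 - 23028) = -970/(-9148) = -970*(-1/9148) = 485/4574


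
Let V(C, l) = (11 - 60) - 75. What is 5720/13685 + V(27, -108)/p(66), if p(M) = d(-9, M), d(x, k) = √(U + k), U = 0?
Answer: 1144/2737 - 62*√66/33 ≈ -14.845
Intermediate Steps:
d(x, k) = √k (d(x, k) = √(0 + k) = √k)
p(M) = √M
V(C, l) = -124 (V(C, l) = -49 - 75 = -124)
5720/13685 + V(27, -108)/p(66) = 5720/13685 - 124*√66/66 = 5720*(1/13685) - 62*√66/33 = 1144/2737 - 62*√66/33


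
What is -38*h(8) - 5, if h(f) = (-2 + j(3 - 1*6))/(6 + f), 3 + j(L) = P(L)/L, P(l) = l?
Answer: 41/7 ≈ 5.8571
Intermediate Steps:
j(L) = -2 (j(L) = -3 + L/L = -3 + 1 = -2)
h(f) = -4/(6 + f) (h(f) = (-2 - 2)/(6 + f) = -4/(6 + f))
-38*h(8) - 5 = -(-152)/(6 + 8) - 5 = -(-152)/14 - 5 = -38*(-2/7) - 5 = 76/7 - 5 = 41/7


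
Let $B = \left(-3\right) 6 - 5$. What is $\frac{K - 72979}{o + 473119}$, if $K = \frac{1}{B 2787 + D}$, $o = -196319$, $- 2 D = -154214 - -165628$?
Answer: $- \frac{5094518033}{19322854400} \approx -0.26365$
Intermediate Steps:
$D = -5707$ ($D = - \frac{-154214 - -165628}{2} = - \frac{-154214 + 165628}{2} = \left(- \frac{1}{2}\right) 11414 = -5707$)
$B = -23$ ($B = -18 - 5 = -23$)
$K = - \frac{1}{69808}$ ($K = \frac{1}{\left(-23\right) 2787 - 5707} = \frac{1}{-64101 - 5707} = \frac{1}{-69808} = - \frac{1}{69808} \approx -1.4325 \cdot 10^{-5}$)
$\frac{K - 72979}{o + 473119} = \frac{- \frac{1}{69808} - 72979}{-196319 + 473119} = - \frac{5094518033}{69808 \cdot 276800} = \left(- \frac{5094518033}{69808}\right) \frac{1}{276800} = - \frac{5094518033}{19322854400}$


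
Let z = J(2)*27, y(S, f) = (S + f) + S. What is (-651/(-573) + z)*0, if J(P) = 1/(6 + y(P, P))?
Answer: 0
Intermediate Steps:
y(S, f) = f + 2*S
J(P) = 1/(6 + 3*P) (J(P) = 1/(6 + (P + 2*P)) = 1/(6 + 3*P))
z = 9/4 (z = (1/(3*(2 + 2)))*27 = ((⅓)/4)*27 = ((⅓)*(¼))*27 = (1/12)*27 = 9/4 ≈ 2.2500)
(-651/(-573) + z)*0 = (-651/(-573) + 9/4)*0 = (-651*(-1/573) + 9/4)*0 = (217/191 + 9/4)*0 = (2587/764)*0 = 0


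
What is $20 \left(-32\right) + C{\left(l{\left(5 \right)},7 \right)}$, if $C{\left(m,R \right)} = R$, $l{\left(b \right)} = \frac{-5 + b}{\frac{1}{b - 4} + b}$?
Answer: $-633$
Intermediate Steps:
$l{\left(b \right)} = \frac{-5 + b}{b + \frac{1}{-4 + b}}$ ($l{\left(b \right)} = \frac{-5 + b}{\frac{1}{-4 + b} + b} = \frac{-5 + b}{b + \frac{1}{-4 + b}}$)
$20 \left(-32\right) + C{\left(l{\left(5 \right)},7 \right)} = 20 \left(-32\right) + 7 = -640 + 7 = -633$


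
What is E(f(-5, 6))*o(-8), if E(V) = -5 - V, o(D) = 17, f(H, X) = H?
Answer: 0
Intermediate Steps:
E(f(-5, 6))*o(-8) = (-5 - 1*(-5))*17 = (-5 + 5)*17 = 0*17 = 0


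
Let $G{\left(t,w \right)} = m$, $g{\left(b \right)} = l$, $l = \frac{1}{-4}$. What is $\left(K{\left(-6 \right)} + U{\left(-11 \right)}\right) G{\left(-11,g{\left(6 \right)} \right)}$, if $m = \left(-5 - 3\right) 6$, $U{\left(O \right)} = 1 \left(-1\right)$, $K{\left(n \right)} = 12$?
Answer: $-528$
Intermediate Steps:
$U{\left(O \right)} = -1$
$l = - \frac{1}{4} \approx -0.25$
$g{\left(b \right)} = - \frac{1}{4}$
$m = -48$ ($m = \left(-8\right) 6 = -48$)
$G{\left(t,w \right)} = -48$
$\left(K{\left(-6 \right)} + U{\left(-11 \right)}\right) G{\left(-11,g{\left(6 \right)} \right)} = \left(12 - 1\right) \left(-48\right) = 11 \left(-48\right) = -528$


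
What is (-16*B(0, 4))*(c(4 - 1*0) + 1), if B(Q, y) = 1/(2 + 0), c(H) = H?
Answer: -40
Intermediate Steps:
B(Q, y) = ½ (B(Q, y) = 1/2 = ½)
(-16*B(0, 4))*(c(4 - 1*0) + 1) = (-16*½)*((4 - 1*0) + 1) = -8*((4 + 0) + 1) = -8*(4 + 1) = -8*5 = -40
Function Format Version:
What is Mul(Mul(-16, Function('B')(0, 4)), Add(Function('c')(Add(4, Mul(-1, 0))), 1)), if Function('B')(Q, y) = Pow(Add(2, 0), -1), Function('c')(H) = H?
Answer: -40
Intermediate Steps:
Function('B')(Q, y) = Rational(1, 2) (Function('B')(Q, y) = Pow(2, -1) = Rational(1, 2))
Mul(Mul(-16, Function('B')(0, 4)), Add(Function('c')(Add(4, Mul(-1, 0))), 1)) = Mul(Mul(-16, Rational(1, 2)), Add(Add(4, Mul(-1, 0)), 1)) = Mul(-8, Add(Add(4, 0), 1)) = Mul(-8, Add(4, 1)) = Mul(-8, 5) = -40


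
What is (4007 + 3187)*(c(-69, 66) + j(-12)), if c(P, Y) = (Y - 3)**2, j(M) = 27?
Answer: 28747224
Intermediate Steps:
c(P, Y) = (-3 + Y)**2
(4007 + 3187)*(c(-69, 66) + j(-12)) = (4007 + 3187)*((-3 + 66)**2 + 27) = 7194*(63**2 + 27) = 7194*(3969 + 27) = 7194*3996 = 28747224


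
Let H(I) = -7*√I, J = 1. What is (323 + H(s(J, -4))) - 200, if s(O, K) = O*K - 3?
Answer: 123 - 7*I*√7 ≈ 123.0 - 18.52*I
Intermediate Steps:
s(O, K) = -3 + K*O (s(O, K) = K*O - 3 = -3 + K*O)
(323 + H(s(J, -4))) - 200 = (323 - 7*√(-3 - 4*1)) - 200 = (323 - 7*√(-3 - 4)) - 200 = (323 - 7*I*√7) - 200 = 123 - 7*I*√7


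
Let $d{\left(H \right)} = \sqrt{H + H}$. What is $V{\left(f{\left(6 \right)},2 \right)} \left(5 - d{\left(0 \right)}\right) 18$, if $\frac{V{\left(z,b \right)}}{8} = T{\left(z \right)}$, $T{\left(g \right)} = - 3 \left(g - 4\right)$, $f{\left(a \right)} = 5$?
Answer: $-2160$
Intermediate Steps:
$T{\left(g \right)} = 12 - 3 g$ ($T{\left(g \right)} = - 3 \left(-4 + g\right) = 12 - 3 g$)
$V{\left(z,b \right)} = 96 - 24 z$ ($V{\left(z,b \right)} = 8 \left(12 - 3 z\right) = 96 - 24 z$)
$d{\left(H \right)} = \sqrt{2} \sqrt{H}$ ($d{\left(H \right)} = \sqrt{2 H} = \sqrt{2} \sqrt{H}$)
$V{\left(f{\left(6 \right)},2 \right)} \left(5 - d{\left(0 \right)}\right) 18 = \left(96 - 120\right) \left(5 - \sqrt{2} \sqrt{0}\right) 18 = \left(96 - 120\right) \left(5 - \sqrt{2} \cdot 0\right) 18 = - 24 \left(5 - 0\right) 18 = - 24 \left(5 + 0\right) 18 = \left(-24\right) 5 \cdot 18 = \left(-120\right) 18 = -2160$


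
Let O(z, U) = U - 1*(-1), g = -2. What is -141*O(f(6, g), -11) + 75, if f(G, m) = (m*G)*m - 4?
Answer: 1485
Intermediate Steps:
f(G, m) = -4 + G*m**2 (f(G, m) = (G*m)*m - 4 = G*m**2 - 4 = -4 + G*m**2)
O(z, U) = 1 + U (O(z, U) = U + 1 = 1 + U)
-141*O(f(6, g), -11) + 75 = -141*(1 - 11) + 75 = -141*(-10) + 75 = 1410 + 75 = 1485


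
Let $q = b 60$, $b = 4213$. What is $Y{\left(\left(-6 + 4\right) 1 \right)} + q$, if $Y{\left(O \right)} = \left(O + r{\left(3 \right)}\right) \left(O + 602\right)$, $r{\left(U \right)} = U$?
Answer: $253380$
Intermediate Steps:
$q = 252780$ ($q = 4213 \cdot 60 = 252780$)
$Y{\left(O \right)} = \left(3 + O\right) \left(602 + O\right)$ ($Y{\left(O \right)} = \left(O + 3\right) \left(O + 602\right) = \left(3 + O\right) \left(602 + O\right)$)
$Y{\left(\left(-6 + 4\right) 1 \right)} + q = \left(1806 + \left(\left(-6 + 4\right) 1\right)^{2} + 605 \left(-6 + 4\right) 1\right) + 252780 = \left(1806 + \left(\left(-2\right) 1\right)^{2} + 605 \left(\left(-2\right) 1\right)\right) + 252780 = \left(1806 + \left(-2\right)^{2} + 605 \left(-2\right)\right) + 252780 = \left(1806 + 4 - 1210\right) + 252780 = 600 + 252780 = 253380$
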